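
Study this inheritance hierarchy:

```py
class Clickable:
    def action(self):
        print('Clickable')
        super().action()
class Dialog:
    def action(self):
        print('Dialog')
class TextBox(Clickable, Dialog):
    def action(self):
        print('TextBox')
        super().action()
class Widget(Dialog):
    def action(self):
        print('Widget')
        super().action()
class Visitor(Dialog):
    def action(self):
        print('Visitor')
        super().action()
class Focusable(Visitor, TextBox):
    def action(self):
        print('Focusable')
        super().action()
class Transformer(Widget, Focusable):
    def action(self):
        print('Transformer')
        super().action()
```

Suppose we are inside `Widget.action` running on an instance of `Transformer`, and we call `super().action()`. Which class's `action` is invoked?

L[Transformer] = Transformer + merge(L[Widget], L[Focusable], [Widget Focusable])
  take Widget:  [Widget Dialog object] + [Focusable Visitor TextBox Clickable Dialog object] + [Widget Focusable]
  take Focusable:  [Dialog object] + [Focusable Visitor TextBox Clickable Dialog object] + [Focusable]
  take Visitor:  [Dialog object] + [Visitor TextBox Clickable Dialog object]
  take TextBox:  [Dialog object] + [TextBox Clickable Dialog object]
  take Clickable:  [Dialog object] + [Clickable Dialog object]
  take Dialog:  [Dialog object] + [Dialog object]
  take object:  [object] + [object]
MRO: Transformer Widget Focusable Visitor TextBox Clickable Dialog object
super() in Widget.action on a Transformer instance goes to the class after Widget in Transformer's MRO: Focusable.

Focusable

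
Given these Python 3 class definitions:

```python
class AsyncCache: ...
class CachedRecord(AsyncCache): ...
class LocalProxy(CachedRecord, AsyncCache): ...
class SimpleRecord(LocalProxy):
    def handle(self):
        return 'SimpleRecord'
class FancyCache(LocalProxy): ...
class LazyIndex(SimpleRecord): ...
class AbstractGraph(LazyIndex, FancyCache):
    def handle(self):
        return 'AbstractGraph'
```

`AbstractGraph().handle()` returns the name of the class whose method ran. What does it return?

AbstractGraph

L[AbstractGraph] = AbstractGraph + merge(L[LazyIndex], L[FancyCache], [LazyIndex FancyCache])
  take LazyIndex:  [LazyIndex SimpleRecord LocalProxy CachedRecord AsyncCache object] + [FancyCache LocalProxy CachedRecord AsyncCache object] + [LazyIndex FancyCache]
  take SimpleRecord:  [SimpleRecord LocalProxy CachedRecord AsyncCache object] + [FancyCache LocalProxy CachedRecord AsyncCache object] + [FancyCache]
  take FancyCache:  [LocalProxy CachedRecord AsyncCache object] + [FancyCache LocalProxy CachedRecord AsyncCache object] + [FancyCache]
  take LocalProxy:  [LocalProxy CachedRecord AsyncCache object] + [LocalProxy CachedRecord AsyncCache object]
  take CachedRecord:  [CachedRecord AsyncCache object] + [CachedRecord AsyncCache object]
  take AsyncCache:  [AsyncCache object] + [AsyncCache object]
  take object:  [object] + [object]
MRO: AbstractGraph LazyIndex SimpleRecord FancyCache LocalProxy CachedRecord AsyncCache object
handle is defined in: AbstractGraph, SimpleRecord. First along the MRO is AbstractGraph.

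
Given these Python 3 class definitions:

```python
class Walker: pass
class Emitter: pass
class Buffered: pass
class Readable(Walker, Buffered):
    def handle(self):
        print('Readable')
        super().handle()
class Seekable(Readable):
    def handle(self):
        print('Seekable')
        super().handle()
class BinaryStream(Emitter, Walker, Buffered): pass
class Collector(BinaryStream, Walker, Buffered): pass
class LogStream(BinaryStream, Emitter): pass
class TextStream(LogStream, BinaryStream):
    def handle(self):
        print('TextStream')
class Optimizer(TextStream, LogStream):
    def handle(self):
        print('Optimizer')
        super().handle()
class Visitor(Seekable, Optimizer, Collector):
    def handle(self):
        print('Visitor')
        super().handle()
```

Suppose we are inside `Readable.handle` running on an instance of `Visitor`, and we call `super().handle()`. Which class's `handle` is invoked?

Optimizer

L[Visitor] = Visitor + merge(L[Seekable], L[Optimizer], L[Collector], [Seekable Optimizer Collector])
  take Seekable:  [Seekable Readable Walker Buffered object] + [Optimizer TextStream LogStream BinaryStream Emitter Walker Buffered object] + [Collector BinaryStream Emitter Walker Buffered object] + [Seekable Optimizer Collector]
  take Readable:  [Readable Walker Buffered object] + [Optimizer TextStream LogStream BinaryStream Emitter Walker Buffered object] + [Collector BinaryStream Emitter Walker Buffered object] + [Optimizer Collector]
  take Optimizer:  [Walker Buffered object] + [Optimizer TextStream LogStream BinaryStream Emitter Walker Buffered object] + [Collector BinaryStream Emitter Walker Buffered object] + [Optimizer Collector]
  take TextStream:  [Walker Buffered object] + [TextStream LogStream BinaryStream Emitter Walker Buffered object] + [Collector BinaryStream Emitter Walker Buffered object] + [Collector]
  take LogStream:  [Walker Buffered object] + [LogStream BinaryStream Emitter Walker Buffered object] + [Collector BinaryStream Emitter Walker Buffered object] + [Collector]
  take Collector:  [Walker Buffered object] + [BinaryStream Emitter Walker Buffered object] + [Collector BinaryStream Emitter Walker Buffered object] + [Collector]
  take BinaryStream:  [Walker Buffered object] + [BinaryStream Emitter Walker Buffered object] + [BinaryStream Emitter Walker Buffered object]
  take Emitter:  [Walker Buffered object] + [Emitter Walker Buffered object] + [Emitter Walker Buffered object]
  take Walker:  [Walker Buffered object] + [Walker Buffered object] + [Walker Buffered object]
  take Buffered:  [Buffered object] + [Buffered object] + [Buffered object]
  take object:  [object] + [object] + [object]
MRO: Visitor Seekable Readable Optimizer TextStream LogStream Collector BinaryStream Emitter Walker Buffered object
super() in Readable.handle on a Visitor instance goes to the class after Readable in Visitor's MRO: Optimizer.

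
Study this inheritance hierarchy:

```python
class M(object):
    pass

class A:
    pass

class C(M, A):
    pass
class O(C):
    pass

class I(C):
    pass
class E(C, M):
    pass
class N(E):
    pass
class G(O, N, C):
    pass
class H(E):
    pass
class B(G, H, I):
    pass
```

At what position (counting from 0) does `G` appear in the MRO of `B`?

1

L[B] = B + merge(L[G], L[H], L[I], [G H I])
  take G:  [G O N E C M A object] + [H E C M A object] + [I C M A object] + [G H I]
  take O:  [O N E C M A object] + [H E C M A object] + [I C M A object] + [H I]
  take N:  [N E C M A object] + [H E C M A object] + [I C M A object] + [H I]
  take H:  [E C M A object] + [H E C M A object] + [I C M A object] + [H I]
  take E:  [E C M A object] + [E C M A object] + [I C M A object] + [I]
  take I:  [C M A object] + [C M A object] + [I C M A object] + [I]
  take C:  [C M A object] + [C M A object] + [C M A object]
  take M:  [M A object] + [M A object] + [M A object]
  take A:  [A object] + [A object] + [A object]
  take object:  [object] + [object] + [object]
MRO: B G O N H E I C M A object
G sits at index 1.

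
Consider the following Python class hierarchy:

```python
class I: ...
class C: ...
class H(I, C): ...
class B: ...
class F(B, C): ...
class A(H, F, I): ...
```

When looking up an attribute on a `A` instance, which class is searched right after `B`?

L[A] = A + merge(L[H], L[F], L[I], [H F I])
  take H:  [H I C object] + [F B C object] + [I object] + [H F I]
  take F:  [I C object] + [F B C object] + [I object] + [F I]
  take I:  [I C object] + [B C object] + [I object] + [I]
  take B:  [C object] + [B C object] + [object]
  take C:  [C object] + [C object] + [object]
  take object:  [object] + [object] + [object]
MRO: A H F I B C object
B is at position 4; next is C.

C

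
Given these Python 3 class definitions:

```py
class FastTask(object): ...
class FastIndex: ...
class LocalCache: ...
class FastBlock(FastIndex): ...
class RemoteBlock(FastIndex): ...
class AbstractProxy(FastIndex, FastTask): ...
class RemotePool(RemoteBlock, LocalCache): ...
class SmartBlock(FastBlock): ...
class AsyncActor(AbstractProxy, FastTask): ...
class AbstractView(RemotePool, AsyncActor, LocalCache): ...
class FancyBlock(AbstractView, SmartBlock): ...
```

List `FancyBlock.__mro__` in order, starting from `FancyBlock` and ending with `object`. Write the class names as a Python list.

L[FancyBlock] = FancyBlock + merge(L[AbstractView], L[SmartBlock], [AbstractView SmartBlock])
  take AbstractView:  [AbstractView RemotePool RemoteBlock AsyncActor AbstractProxy FastIndex LocalCache FastTask object] + [SmartBlock FastBlock FastIndex object] + [AbstractView SmartBlock]
  take RemotePool:  [RemotePool RemoteBlock AsyncActor AbstractProxy FastIndex LocalCache FastTask object] + [SmartBlock FastBlock FastIndex object] + [SmartBlock]
  take RemoteBlock:  [RemoteBlock AsyncActor AbstractProxy FastIndex LocalCache FastTask object] + [SmartBlock FastBlock FastIndex object] + [SmartBlock]
  take AsyncActor:  [AsyncActor AbstractProxy FastIndex LocalCache FastTask object] + [SmartBlock FastBlock FastIndex object] + [SmartBlock]
  take AbstractProxy:  [AbstractProxy FastIndex LocalCache FastTask object] + [SmartBlock FastBlock FastIndex object] + [SmartBlock]
  take SmartBlock:  [FastIndex LocalCache FastTask object] + [SmartBlock FastBlock FastIndex object] + [SmartBlock]
  take FastBlock:  [FastIndex LocalCache FastTask object] + [FastBlock FastIndex object]
  take FastIndex:  [FastIndex LocalCache FastTask object] + [FastIndex object]
  take LocalCache:  [LocalCache FastTask object] + [object]
  take FastTask:  [FastTask object] + [object]
  take object:  [object] + [object]

[FancyBlock, AbstractView, RemotePool, RemoteBlock, AsyncActor, AbstractProxy, SmartBlock, FastBlock, FastIndex, LocalCache, FastTask, object]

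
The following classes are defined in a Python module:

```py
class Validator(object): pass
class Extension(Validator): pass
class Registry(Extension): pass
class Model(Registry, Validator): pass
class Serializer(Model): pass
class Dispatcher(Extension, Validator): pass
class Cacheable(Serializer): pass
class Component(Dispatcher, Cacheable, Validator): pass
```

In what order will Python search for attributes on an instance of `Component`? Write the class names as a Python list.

[Component, Dispatcher, Cacheable, Serializer, Model, Registry, Extension, Validator, object]

L[Component] = Component + merge(L[Dispatcher], L[Cacheable], L[Validator], [Dispatcher Cacheable Validator])
  take Dispatcher:  [Dispatcher Extension Validator object] + [Cacheable Serializer Model Registry Extension Validator object] + [Validator object] + [Dispatcher Cacheable Validator]
  take Cacheable:  [Extension Validator object] + [Cacheable Serializer Model Registry Extension Validator object] + [Validator object] + [Cacheable Validator]
  take Serializer:  [Extension Validator object] + [Serializer Model Registry Extension Validator object] + [Validator object] + [Validator]
  take Model:  [Extension Validator object] + [Model Registry Extension Validator object] + [Validator object] + [Validator]
  take Registry:  [Extension Validator object] + [Registry Extension Validator object] + [Validator object] + [Validator]
  take Extension:  [Extension Validator object] + [Extension Validator object] + [Validator object] + [Validator]
  take Validator:  [Validator object] + [Validator object] + [Validator object] + [Validator]
  take object:  [object] + [object] + [object]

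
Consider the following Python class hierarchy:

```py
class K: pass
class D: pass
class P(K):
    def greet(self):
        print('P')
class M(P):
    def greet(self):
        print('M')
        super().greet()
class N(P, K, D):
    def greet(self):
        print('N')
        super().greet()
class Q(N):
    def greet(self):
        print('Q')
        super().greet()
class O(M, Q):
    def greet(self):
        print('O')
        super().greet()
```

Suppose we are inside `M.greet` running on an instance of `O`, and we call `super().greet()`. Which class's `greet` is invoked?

Q

L[O] = O + merge(L[M], L[Q], [M Q])
  take M:  [M P K object] + [Q N P K D object] + [M Q]
  take Q:  [P K object] + [Q N P K D object] + [Q]
  take N:  [P K object] + [N P K D object]
  take P:  [P K object] + [P K D object]
  take K:  [K object] + [K D object]
  take D:  [object] + [D object]
  take object:  [object] + [object]
MRO: O M Q N P K D object
super() in M.greet on a O instance goes to the class after M in O's MRO: Q.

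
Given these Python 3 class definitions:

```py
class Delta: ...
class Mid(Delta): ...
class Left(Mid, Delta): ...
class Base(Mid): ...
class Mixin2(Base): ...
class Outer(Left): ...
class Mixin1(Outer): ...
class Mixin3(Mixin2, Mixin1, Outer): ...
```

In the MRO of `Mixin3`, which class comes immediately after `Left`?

L[Mixin3] = Mixin3 + merge(L[Mixin2], L[Mixin1], L[Outer], [Mixin2 Mixin1 Outer])
  take Mixin2:  [Mixin2 Base Mid Delta object] + [Mixin1 Outer Left Mid Delta object] + [Outer Left Mid Delta object] + [Mixin2 Mixin1 Outer]
  take Base:  [Base Mid Delta object] + [Mixin1 Outer Left Mid Delta object] + [Outer Left Mid Delta object] + [Mixin1 Outer]
  take Mixin1:  [Mid Delta object] + [Mixin1 Outer Left Mid Delta object] + [Outer Left Mid Delta object] + [Mixin1 Outer]
  take Outer:  [Mid Delta object] + [Outer Left Mid Delta object] + [Outer Left Mid Delta object] + [Outer]
  take Left:  [Mid Delta object] + [Left Mid Delta object] + [Left Mid Delta object]
  take Mid:  [Mid Delta object] + [Mid Delta object] + [Mid Delta object]
  take Delta:  [Delta object] + [Delta object] + [Delta object]
  take object:  [object] + [object] + [object]
MRO: Mixin3 Mixin2 Base Mixin1 Outer Left Mid Delta object
Left is at position 5; next is Mid.

Mid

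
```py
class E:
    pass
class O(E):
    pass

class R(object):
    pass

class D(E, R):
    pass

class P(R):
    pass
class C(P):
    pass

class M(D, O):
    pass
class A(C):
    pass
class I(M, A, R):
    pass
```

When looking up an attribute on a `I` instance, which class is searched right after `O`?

E

L[I] = I + merge(L[M], L[A], L[R], [M A R])
  take M:  [M D O E R object] + [A C P R object] + [R object] + [M A R]
  take D:  [D O E R object] + [A C P R object] + [R object] + [A R]
  take O:  [O E R object] + [A C P R object] + [R object] + [A R]
  take E:  [E R object] + [A C P R object] + [R object] + [A R]
  take A:  [R object] + [A C P R object] + [R object] + [A R]
  take C:  [R object] + [C P R object] + [R object] + [R]
  take P:  [R object] + [P R object] + [R object] + [R]
  take R:  [R object] + [R object] + [R object] + [R]
  take object:  [object] + [object] + [object]
MRO: I M D O E A C P R object
O is at position 3; next is E.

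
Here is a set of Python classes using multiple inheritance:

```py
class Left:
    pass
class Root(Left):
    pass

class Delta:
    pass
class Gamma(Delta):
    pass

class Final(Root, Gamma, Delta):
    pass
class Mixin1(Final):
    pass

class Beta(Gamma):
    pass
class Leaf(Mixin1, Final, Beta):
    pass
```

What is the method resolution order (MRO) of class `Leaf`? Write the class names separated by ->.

L[Leaf] = Leaf + merge(L[Mixin1], L[Final], L[Beta], [Mixin1 Final Beta])
  take Mixin1:  [Mixin1 Final Root Left Gamma Delta object] + [Final Root Left Gamma Delta object] + [Beta Gamma Delta object] + [Mixin1 Final Beta]
  take Final:  [Final Root Left Gamma Delta object] + [Final Root Left Gamma Delta object] + [Beta Gamma Delta object] + [Final Beta]
  take Root:  [Root Left Gamma Delta object] + [Root Left Gamma Delta object] + [Beta Gamma Delta object] + [Beta]
  take Left:  [Left Gamma Delta object] + [Left Gamma Delta object] + [Beta Gamma Delta object] + [Beta]
  take Beta:  [Gamma Delta object] + [Gamma Delta object] + [Beta Gamma Delta object] + [Beta]
  take Gamma:  [Gamma Delta object] + [Gamma Delta object] + [Gamma Delta object]
  take Delta:  [Delta object] + [Delta object] + [Delta object]
  take object:  [object] + [object] + [object]

Leaf -> Mixin1 -> Final -> Root -> Left -> Beta -> Gamma -> Delta -> object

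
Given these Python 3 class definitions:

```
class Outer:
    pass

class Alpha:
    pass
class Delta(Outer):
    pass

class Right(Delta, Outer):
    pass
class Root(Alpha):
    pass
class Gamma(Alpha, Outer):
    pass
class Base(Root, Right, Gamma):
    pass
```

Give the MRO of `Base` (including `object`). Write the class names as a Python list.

L[Base] = Base + merge(L[Root], L[Right], L[Gamma], [Root Right Gamma])
  take Root:  [Root Alpha object] + [Right Delta Outer object] + [Gamma Alpha Outer object] + [Root Right Gamma]
  take Right:  [Alpha object] + [Right Delta Outer object] + [Gamma Alpha Outer object] + [Right Gamma]
  take Delta:  [Alpha object] + [Delta Outer object] + [Gamma Alpha Outer object] + [Gamma]
  take Gamma:  [Alpha object] + [Outer object] + [Gamma Alpha Outer object] + [Gamma]
  take Alpha:  [Alpha object] + [Outer object] + [Alpha Outer object]
  take Outer:  [object] + [Outer object] + [Outer object]
  take object:  [object] + [object] + [object]

[Base, Root, Right, Delta, Gamma, Alpha, Outer, object]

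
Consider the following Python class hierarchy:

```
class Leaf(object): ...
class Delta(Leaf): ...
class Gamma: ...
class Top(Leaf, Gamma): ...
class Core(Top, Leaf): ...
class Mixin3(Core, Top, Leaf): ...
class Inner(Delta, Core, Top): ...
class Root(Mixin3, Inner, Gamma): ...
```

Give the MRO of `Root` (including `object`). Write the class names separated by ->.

L[Root] = Root + merge(L[Mixin3], L[Inner], L[Gamma], [Mixin3 Inner Gamma])
  take Mixin3:  [Mixin3 Core Top Leaf Gamma object] + [Inner Delta Core Top Leaf Gamma object] + [Gamma object] + [Mixin3 Inner Gamma]
  take Inner:  [Core Top Leaf Gamma object] + [Inner Delta Core Top Leaf Gamma object] + [Gamma object] + [Inner Gamma]
  take Delta:  [Core Top Leaf Gamma object] + [Delta Core Top Leaf Gamma object] + [Gamma object] + [Gamma]
  take Core:  [Core Top Leaf Gamma object] + [Core Top Leaf Gamma object] + [Gamma object] + [Gamma]
  take Top:  [Top Leaf Gamma object] + [Top Leaf Gamma object] + [Gamma object] + [Gamma]
  take Leaf:  [Leaf Gamma object] + [Leaf Gamma object] + [Gamma object] + [Gamma]
  take Gamma:  [Gamma object] + [Gamma object] + [Gamma object] + [Gamma]
  take object:  [object] + [object] + [object]

Root -> Mixin3 -> Inner -> Delta -> Core -> Top -> Leaf -> Gamma -> object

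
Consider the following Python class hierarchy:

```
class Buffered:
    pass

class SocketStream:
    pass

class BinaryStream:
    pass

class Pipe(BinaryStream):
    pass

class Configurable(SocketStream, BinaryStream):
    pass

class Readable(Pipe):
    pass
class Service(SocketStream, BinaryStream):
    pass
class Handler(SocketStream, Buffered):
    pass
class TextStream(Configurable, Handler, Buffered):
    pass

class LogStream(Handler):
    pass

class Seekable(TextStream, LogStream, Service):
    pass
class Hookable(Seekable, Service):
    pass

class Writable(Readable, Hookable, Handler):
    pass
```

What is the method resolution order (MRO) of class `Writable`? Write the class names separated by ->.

L[Writable] = Writable + merge(L[Readable], L[Hookable], L[Handler], [Readable Hookable Handler])
  take Readable:  [Readable Pipe BinaryStream object] + [Hookable Seekable TextStream Configurable LogStream Handler Service SocketStream BinaryStream Buffered object] + [Handler SocketStream Buffered object] + [Readable Hookable Handler]
  take Pipe:  [Pipe BinaryStream object] + [Hookable Seekable TextStream Configurable LogStream Handler Service SocketStream BinaryStream Buffered object] + [Handler SocketStream Buffered object] + [Hookable Handler]
  take Hookable:  [BinaryStream object] + [Hookable Seekable TextStream Configurable LogStream Handler Service SocketStream BinaryStream Buffered object] + [Handler SocketStream Buffered object] + [Hookable Handler]
  take Seekable:  [BinaryStream object] + [Seekable TextStream Configurable LogStream Handler Service SocketStream BinaryStream Buffered object] + [Handler SocketStream Buffered object] + [Handler]
  take TextStream:  [BinaryStream object] + [TextStream Configurable LogStream Handler Service SocketStream BinaryStream Buffered object] + [Handler SocketStream Buffered object] + [Handler]
  take Configurable:  [BinaryStream object] + [Configurable LogStream Handler Service SocketStream BinaryStream Buffered object] + [Handler SocketStream Buffered object] + [Handler]
  take LogStream:  [BinaryStream object] + [LogStream Handler Service SocketStream BinaryStream Buffered object] + [Handler SocketStream Buffered object] + [Handler]
  take Handler:  [BinaryStream object] + [Handler Service SocketStream BinaryStream Buffered object] + [Handler SocketStream Buffered object] + [Handler]
  take Service:  [BinaryStream object] + [Service SocketStream BinaryStream Buffered object] + [SocketStream Buffered object]
  take SocketStream:  [BinaryStream object] + [SocketStream BinaryStream Buffered object] + [SocketStream Buffered object]
  take BinaryStream:  [BinaryStream object] + [BinaryStream Buffered object] + [Buffered object]
  take Buffered:  [object] + [Buffered object] + [Buffered object]
  take object:  [object] + [object] + [object]

Writable -> Readable -> Pipe -> Hookable -> Seekable -> TextStream -> Configurable -> LogStream -> Handler -> Service -> SocketStream -> BinaryStream -> Buffered -> object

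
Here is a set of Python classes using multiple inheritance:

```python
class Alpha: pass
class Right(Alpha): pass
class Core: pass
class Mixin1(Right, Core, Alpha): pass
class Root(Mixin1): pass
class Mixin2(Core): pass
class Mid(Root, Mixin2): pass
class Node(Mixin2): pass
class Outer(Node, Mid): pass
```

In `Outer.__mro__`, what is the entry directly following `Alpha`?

L[Outer] = Outer + merge(L[Node], L[Mid], [Node Mid])
  take Node:  [Node Mixin2 Core object] + [Mid Root Mixin1 Right Mixin2 Core Alpha object] + [Node Mid]
  take Mid:  [Mixin2 Core object] + [Mid Root Mixin1 Right Mixin2 Core Alpha object] + [Mid]
  take Root:  [Mixin2 Core object] + [Root Mixin1 Right Mixin2 Core Alpha object]
  take Mixin1:  [Mixin2 Core object] + [Mixin1 Right Mixin2 Core Alpha object]
  take Right:  [Mixin2 Core object] + [Right Mixin2 Core Alpha object]
  take Mixin2:  [Mixin2 Core object] + [Mixin2 Core Alpha object]
  take Core:  [Core object] + [Core Alpha object]
  take Alpha:  [object] + [Alpha object]
  take object:  [object] + [object]
MRO: Outer Node Mid Root Mixin1 Right Mixin2 Core Alpha object
Alpha is at position 8; next is object.

object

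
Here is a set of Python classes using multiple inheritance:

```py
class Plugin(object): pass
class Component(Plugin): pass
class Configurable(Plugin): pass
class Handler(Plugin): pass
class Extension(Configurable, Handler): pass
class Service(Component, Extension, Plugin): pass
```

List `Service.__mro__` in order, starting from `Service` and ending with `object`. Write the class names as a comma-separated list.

L[Service] = Service + merge(L[Component], L[Extension], L[Plugin], [Component Extension Plugin])
  take Component:  [Component Plugin object] + [Extension Configurable Handler Plugin object] + [Plugin object] + [Component Extension Plugin]
  take Extension:  [Plugin object] + [Extension Configurable Handler Plugin object] + [Plugin object] + [Extension Plugin]
  take Configurable:  [Plugin object] + [Configurable Handler Plugin object] + [Plugin object] + [Plugin]
  take Handler:  [Plugin object] + [Handler Plugin object] + [Plugin object] + [Plugin]
  take Plugin:  [Plugin object] + [Plugin object] + [Plugin object] + [Plugin]
  take object:  [object] + [object] + [object]

Service, Component, Extension, Configurable, Handler, Plugin, object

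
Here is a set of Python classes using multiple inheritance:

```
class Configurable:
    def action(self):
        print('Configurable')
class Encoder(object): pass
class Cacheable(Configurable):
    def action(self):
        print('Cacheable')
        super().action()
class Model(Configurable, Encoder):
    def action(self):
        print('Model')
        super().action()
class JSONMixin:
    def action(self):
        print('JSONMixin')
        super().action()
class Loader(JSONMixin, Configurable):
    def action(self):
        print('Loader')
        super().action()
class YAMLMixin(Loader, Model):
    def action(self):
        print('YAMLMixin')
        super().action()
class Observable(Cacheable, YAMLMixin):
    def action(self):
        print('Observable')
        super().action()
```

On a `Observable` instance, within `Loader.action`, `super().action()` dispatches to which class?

L[Observable] = Observable + merge(L[Cacheable], L[YAMLMixin], [Cacheable YAMLMixin])
  take Cacheable:  [Cacheable Configurable object] + [YAMLMixin Loader JSONMixin Model Configurable Encoder object] + [Cacheable YAMLMixin]
  take YAMLMixin:  [Configurable object] + [YAMLMixin Loader JSONMixin Model Configurable Encoder object] + [YAMLMixin]
  take Loader:  [Configurable object] + [Loader JSONMixin Model Configurable Encoder object]
  take JSONMixin:  [Configurable object] + [JSONMixin Model Configurable Encoder object]
  take Model:  [Configurable object] + [Model Configurable Encoder object]
  take Configurable:  [Configurable object] + [Configurable Encoder object]
  take Encoder:  [object] + [Encoder object]
  take object:  [object] + [object]
MRO: Observable Cacheable YAMLMixin Loader JSONMixin Model Configurable Encoder object
super() in Loader.action on a Observable instance goes to the class after Loader in Observable's MRO: JSONMixin.

JSONMixin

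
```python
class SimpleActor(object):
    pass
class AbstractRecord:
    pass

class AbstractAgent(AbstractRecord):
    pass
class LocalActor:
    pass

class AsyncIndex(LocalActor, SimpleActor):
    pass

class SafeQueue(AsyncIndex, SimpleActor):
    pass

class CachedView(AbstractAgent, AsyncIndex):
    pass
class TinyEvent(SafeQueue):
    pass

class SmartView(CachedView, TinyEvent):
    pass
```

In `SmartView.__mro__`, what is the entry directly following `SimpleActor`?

object

L[SmartView] = SmartView + merge(L[CachedView], L[TinyEvent], [CachedView TinyEvent])
  take CachedView:  [CachedView AbstractAgent AbstractRecord AsyncIndex LocalActor SimpleActor object] + [TinyEvent SafeQueue AsyncIndex LocalActor SimpleActor object] + [CachedView TinyEvent]
  take AbstractAgent:  [AbstractAgent AbstractRecord AsyncIndex LocalActor SimpleActor object] + [TinyEvent SafeQueue AsyncIndex LocalActor SimpleActor object] + [TinyEvent]
  take AbstractRecord:  [AbstractRecord AsyncIndex LocalActor SimpleActor object] + [TinyEvent SafeQueue AsyncIndex LocalActor SimpleActor object] + [TinyEvent]
  take TinyEvent:  [AsyncIndex LocalActor SimpleActor object] + [TinyEvent SafeQueue AsyncIndex LocalActor SimpleActor object] + [TinyEvent]
  take SafeQueue:  [AsyncIndex LocalActor SimpleActor object] + [SafeQueue AsyncIndex LocalActor SimpleActor object]
  take AsyncIndex:  [AsyncIndex LocalActor SimpleActor object] + [AsyncIndex LocalActor SimpleActor object]
  take LocalActor:  [LocalActor SimpleActor object] + [LocalActor SimpleActor object]
  take SimpleActor:  [SimpleActor object] + [SimpleActor object]
  take object:  [object] + [object]
MRO: SmartView CachedView AbstractAgent AbstractRecord TinyEvent SafeQueue AsyncIndex LocalActor SimpleActor object
SimpleActor is at position 8; next is object.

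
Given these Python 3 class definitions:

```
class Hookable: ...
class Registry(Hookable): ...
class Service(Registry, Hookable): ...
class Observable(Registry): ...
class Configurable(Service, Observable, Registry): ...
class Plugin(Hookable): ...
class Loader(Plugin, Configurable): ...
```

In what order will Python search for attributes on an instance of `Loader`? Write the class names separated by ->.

Loader -> Plugin -> Configurable -> Service -> Observable -> Registry -> Hookable -> object

L[Loader] = Loader + merge(L[Plugin], L[Configurable], [Plugin Configurable])
  take Plugin:  [Plugin Hookable object] + [Configurable Service Observable Registry Hookable object] + [Plugin Configurable]
  take Configurable:  [Hookable object] + [Configurable Service Observable Registry Hookable object] + [Configurable]
  take Service:  [Hookable object] + [Service Observable Registry Hookable object]
  take Observable:  [Hookable object] + [Observable Registry Hookable object]
  take Registry:  [Hookable object] + [Registry Hookable object]
  take Hookable:  [Hookable object] + [Hookable object]
  take object:  [object] + [object]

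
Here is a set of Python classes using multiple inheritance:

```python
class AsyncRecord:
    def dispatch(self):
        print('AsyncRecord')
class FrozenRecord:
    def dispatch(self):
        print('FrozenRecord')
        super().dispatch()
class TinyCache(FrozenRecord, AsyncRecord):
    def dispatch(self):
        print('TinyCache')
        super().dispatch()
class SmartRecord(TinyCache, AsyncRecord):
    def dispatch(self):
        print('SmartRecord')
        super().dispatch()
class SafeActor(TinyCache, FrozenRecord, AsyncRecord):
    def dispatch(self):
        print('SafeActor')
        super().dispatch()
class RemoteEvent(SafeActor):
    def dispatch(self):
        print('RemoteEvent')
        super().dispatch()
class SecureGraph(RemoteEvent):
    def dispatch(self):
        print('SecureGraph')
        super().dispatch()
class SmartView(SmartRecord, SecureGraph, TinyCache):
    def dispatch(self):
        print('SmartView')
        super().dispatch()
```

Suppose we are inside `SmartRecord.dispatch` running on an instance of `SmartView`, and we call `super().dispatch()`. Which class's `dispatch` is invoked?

SecureGraph

L[SmartView] = SmartView + merge(L[SmartRecord], L[SecureGraph], L[TinyCache], [SmartRecord SecureGraph TinyCache])
  take SmartRecord:  [SmartRecord TinyCache FrozenRecord AsyncRecord object] + [SecureGraph RemoteEvent SafeActor TinyCache FrozenRecord AsyncRecord object] + [TinyCache FrozenRecord AsyncRecord object] + [SmartRecord SecureGraph TinyCache]
  take SecureGraph:  [TinyCache FrozenRecord AsyncRecord object] + [SecureGraph RemoteEvent SafeActor TinyCache FrozenRecord AsyncRecord object] + [TinyCache FrozenRecord AsyncRecord object] + [SecureGraph TinyCache]
  take RemoteEvent:  [TinyCache FrozenRecord AsyncRecord object] + [RemoteEvent SafeActor TinyCache FrozenRecord AsyncRecord object] + [TinyCache FrozenRecord AsyncRecord object] + [TinyCache]
  take SafeActor:  [TinyCache FrozenRecord AsyncRecord object] + [SafeActor TinyCache FrozenRecord AsyncRecord object] + [TinyCache FrozenRecord AsyncRecord object] + [TinyCache]
  take TinyCache:  [TinyCache FrozenRecord AsyncRecord object] + [TinyCache FrozenRecord AsyncRecord object] + [TinyCache FrozenRecord AsyncRecord object] + [TinyCache]
  take FrozenRecord:  [FrozenRecord AsyncRecord object] + [FrozenRecord AsyncRecord object] + [FrozenRecord AsyncRecord object]
  take AsyncRecord:  [AsyncRecord object] + [AsyncRecord object] + [AsyncRecord object]
  take object:  [object] + [object] + [object]
MRO: SmartView SmartRecord SecureGraph RemoteEvent SafeActor TinyCache FrozenRecord AsyncRecord object
super() in SmartRecord.dispatch on a SmartView instance goes to the class after SmartRecord in SmartView's MRO: SecureGraph.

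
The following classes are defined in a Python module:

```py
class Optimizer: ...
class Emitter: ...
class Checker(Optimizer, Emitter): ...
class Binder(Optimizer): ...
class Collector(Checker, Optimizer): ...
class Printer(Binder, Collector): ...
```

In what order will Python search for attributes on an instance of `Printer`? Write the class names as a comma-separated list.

Printer, Binder, Collector, Checker, Optimizer, Emitter, object

L[Printer] = Printer + merge(L[Binder], L[Collector], [Binder Collector])
  take Binder:  [Binder Optimizer object] + [Collector Checker Optimizer Emitter object] + [Binder Collector]
  take Collector:  [Optimizer object] + [Collector Checker Optimizer Emitter object] + [Collector]
  take Checker:  [Optimizer object] + [Checker Optimizer Emitter object]
  take Optimizer:  [Optimizer object] + [Optimizer Emitter object]
  take Emitter:  [object] + [Emitter object]
  take object:  [object] + [object]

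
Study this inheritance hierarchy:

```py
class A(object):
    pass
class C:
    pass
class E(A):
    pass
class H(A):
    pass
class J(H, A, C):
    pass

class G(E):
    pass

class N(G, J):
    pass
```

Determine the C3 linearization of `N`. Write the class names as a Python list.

[N, G, E, J, H, A, C, object]

L[N] = N + merge(L[G], L[J], [G J])
  take G:  [G E A object] + [J H A C object] + [G J]
  take E:  [E A object] + [J H A C object] + [J]
  take J:  [A object] + [J H A C object] + [J]
  take H:  [A object] + [H A C object]
  take A:  [A object] + [A C object]
  take C:  [object] + [C object]
  take object:  [object] + [object]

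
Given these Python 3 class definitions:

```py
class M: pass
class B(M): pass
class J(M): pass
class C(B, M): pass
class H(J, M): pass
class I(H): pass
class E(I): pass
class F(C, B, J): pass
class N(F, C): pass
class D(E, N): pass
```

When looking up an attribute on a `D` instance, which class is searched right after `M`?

L[D] = D + merge(L[E], L[N], [E N])
  take E:  [E I H J M object] + [N F C B J M object] + [E N]
  take I:  [I H J M object] + [N F C B J M object] + [N]
  take H:  [H J M object] + [N F C B J M object] + [N]
  take N:  [J M object] + [N F C B J M object] + [N]
  take F:  [J M object] + [F C B J M object]
  take C:  [J M object] + [C B J M object]
  take B:  [J M object] + [B J M object]
  take J:  [J M object] + [J M object]
  take M:  [M object] + [M object]
  take object:  [object] + [object]
MRO: D E I H N F C B J M object
M is at position 9; next is object.

object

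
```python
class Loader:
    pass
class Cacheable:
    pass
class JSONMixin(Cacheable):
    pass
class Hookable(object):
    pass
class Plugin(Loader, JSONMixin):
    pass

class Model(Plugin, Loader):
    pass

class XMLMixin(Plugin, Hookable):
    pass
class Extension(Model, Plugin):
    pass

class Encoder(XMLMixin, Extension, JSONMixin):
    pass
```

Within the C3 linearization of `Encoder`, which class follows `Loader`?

JSONMixin

L[Encoder] = Encoder + merge(L[XMLMixin], L[Extension], L[JSONMixin], [XMLMixin Extension JSONMixin])
  take XMLMixin:  [XMLMixin Plugin Loader JSONMixin Cacheable Hookable object] + [Extension Model Plugin Loader JSONMixin Cacheable object] + [JSONMixin Cacheable object] + [XMLMixin Extension JSONMixin]
  take Extension:  [Plugin Loader JSONMixin Cacheable Hookable object] + [Extension Model Plugin Loader JSONMixin Cacheable object] + [JSONMixin Cacheable object] + [Extension JSONMixin]
  take Model:  [Plugin Loader JSONMixin Cacheable Hookable object] + [Model Plugin Loader JSONMixin Cacheable object] + [JSONMixin Cacheable object] + [JSONMixin]
  take Plugin:  [Plugin Loader JSONMixin Cacheable Hookable object] + [Plugin Loader JSONMixin Cacheable object] + [JSONMixin Cacheable object] + [JSONMixin]
  take Loader:  [Loader JSONMixin Cacheable Hookable object] + [Loader JSONMixin Cacheable object] + [JSONMixin Cacheable object] + [JSONMixin]
  take JSONMixin:  [JSONMixin Cacheable Hookable object] + [JSONMixin Cacheable object] + [JSONMixin Cacheable object] + [JSONMixin]
  take Cacheable:  [Cacheable Hookable object] + [Cacheable object] + [Cacheable object]
  take Hookable:  [Hookable object] + [object] + [object]
  take object:  [object] + [object] + [object]
MRO: Encoder XMLMixin Extension Model Plugin Loader JSONMixin Cacheable Hookable object
Loader is at position 5; next is JSONMixin.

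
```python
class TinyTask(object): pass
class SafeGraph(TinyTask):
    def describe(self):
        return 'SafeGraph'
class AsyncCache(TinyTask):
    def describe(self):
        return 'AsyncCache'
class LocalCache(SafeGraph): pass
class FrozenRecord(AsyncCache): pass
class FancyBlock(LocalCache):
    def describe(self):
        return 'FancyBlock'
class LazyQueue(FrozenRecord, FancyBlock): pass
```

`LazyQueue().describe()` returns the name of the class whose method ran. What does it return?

L[LazyQueue] = LazyQueue + merge(L[FrozenRecord], L[FancyBlock], [FrozenRecord FancyBlock])
  take FrozenRecord:  [FrozenRecord AsyncCache TinyTask object] + [FancyBlock LocalCache SafeGraph TinyTask object] + [FrozenRecord FancyBlock]
  take AsyncCache:  [AsyncCache TinyTask object] + [FancyBlock LocalCache SafeGraph TinyTask object] + [FancyBlock]
  take FancyBlock:  [TinyTask object] + [FancyBlock LocalCache SafeGraph TinyTask object] + [FancyBlock]
  take LocalCache:  [TinyTask object] + [LocalCache SafeGraph TinyTask object]
  take SafeGraph:  [TinyTask object] + [SafeGraph TinyTask object]
  take TinyTask:  [TinyTask object] + [TinyTask object]
  take object:  [object] + [object]
MRO: LazyQueue FrozenRecord AsyncCache FancyBlock LocalCache SafeGraph TinyTask object
describe is defined in: AsyncCache, FancyBlock, SafeGraph. First along the MRO is AsyncCache.

AsyncCache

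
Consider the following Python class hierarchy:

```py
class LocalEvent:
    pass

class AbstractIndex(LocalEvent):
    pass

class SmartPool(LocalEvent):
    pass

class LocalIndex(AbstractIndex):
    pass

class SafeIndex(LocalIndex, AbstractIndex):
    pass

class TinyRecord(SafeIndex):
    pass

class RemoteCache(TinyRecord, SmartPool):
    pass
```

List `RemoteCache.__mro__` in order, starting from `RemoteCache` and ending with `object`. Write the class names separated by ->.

L[RemoteCache] = RemoteCache + merge(L[TinyRecord], L[SmartPool], [TinyRecord SmartPool])
  take TinyRecord:  [TinyRecord SafeIndex LocalIndex AbstractIndex LocalEvent object] + [SmartPool LocalEvent object] + [TinyRecord SmartPool]
  take SafeIndex:  [SafeIndex LocalIndex AbstractIndex LocalEvent object] + [SmartPool LocalEvent object] + [SmartPool]
  take LocalIndex:  [LocalIndex AbstractIndex LocalEvent object] + [SmartPool LocalEvent object] + [SmartPool]
  take AbstractIndex:  [AbstractIndex LocalEvent object] + [SmartPool LocalEvent object] + [SmartPool]
  take SmartPool:  [LocalEvent object] + [SmartPool LocalEvent object] + [SmartPool]
  take LocalEvent:  [LocalEvent object] + [LocalEvent object]
  take object:  [object] + [object]

RemoteCache -> TinyRecord -> SafeIndex -> LocalIndex -> AbstractIndex -> SmartPool -> LocalEvent -> object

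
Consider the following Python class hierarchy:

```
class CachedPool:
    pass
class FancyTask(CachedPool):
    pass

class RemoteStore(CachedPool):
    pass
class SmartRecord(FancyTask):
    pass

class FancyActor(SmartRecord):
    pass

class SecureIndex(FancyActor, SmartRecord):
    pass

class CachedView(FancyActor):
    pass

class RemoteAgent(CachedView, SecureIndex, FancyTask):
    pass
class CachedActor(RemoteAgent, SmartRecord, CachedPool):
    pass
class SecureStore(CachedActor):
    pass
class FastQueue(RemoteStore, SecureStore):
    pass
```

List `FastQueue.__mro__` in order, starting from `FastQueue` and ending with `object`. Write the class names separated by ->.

L[FastQueue] = FastQueue + merge(L[RemoteStore], L[SecureStore], [RemoteStore SecureStore])
  take RemoteStore:  [RemoteStore CachedPool object] + [SecureStore CachedActor RemoteAgent CachedView SecureIndex FancyActor SmartRecord FancyTask CachedPool object] + [RemoteStore SecureStore]
  take SecureStore:  [CachedPool object] + [SecureStore CachedActor RemoteAgent CachedView SecureIndex FancyActor SmartRecord FancyTask CachedPool object] + [SecureStore]
  take CachedActor:  [CachedPool object] + [CachedActor RemoteAgent CachedView SecureIndex FancyActor SmartRecord FancyTask CachedPool object]
  take RemoteAgent:  [CachedPool object] + [RemoteAgent CachedView SecureIndex FancyActor SmartRecord FancyTask CachedPool object]
  take CachedView:  [CachedPool object] + [CachedView SecureIndex FancyActor SmartRecord FancyTask CachedPool object]
  take SecureIndex:  [CachedPool object] + [SecureIndex FancyActor SmartRecord FancyTask CachedPool object]
  take FancyActor:  [CachedPool object] + [FancyActor SmartRecord FancyTask CachedPool object]
  take SmartRecord:  [CachedPool object] + [SmartRecord FancyTask CachedPool object]
  take FancyTask:  [CachedPool object] + [FancyTask CachedPool object]
  take CachedPool:  [CachedPool object] + [CachedPool object]
  take object:  [object] + [object]

FastQueue -> RemoteStore -> SecureStore -> CachedActor -> RemoteAgent -> CachedView -> SecureIndex -> FancyActor -> SmartRecord -> FancyTask -> CachedPool -> object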